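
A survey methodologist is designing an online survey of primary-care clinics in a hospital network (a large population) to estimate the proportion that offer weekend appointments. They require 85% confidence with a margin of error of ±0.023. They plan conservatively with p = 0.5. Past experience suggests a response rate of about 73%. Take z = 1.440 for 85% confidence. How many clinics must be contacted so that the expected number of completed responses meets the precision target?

Completed interviews needed: n₀ = 1.440² × 0.2500 / 0.023² ≈ 979.96 → 980.
At a 73% response rate, contacts needed = 980 / 0.73 ≈ 1342.47 → 1343.

1343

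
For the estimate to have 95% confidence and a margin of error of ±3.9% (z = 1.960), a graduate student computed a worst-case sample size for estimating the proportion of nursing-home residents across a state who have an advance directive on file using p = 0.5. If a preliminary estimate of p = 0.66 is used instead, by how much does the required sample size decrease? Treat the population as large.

65

Conservative (p = 0.5): n = 1.960² × 0.25 / 0.039² ≈ 631.43 → 632.
Using p = 0.66: p(1−p) = 0.2244, so n = 1.960² × 0.2244 / 0.039² ≈ 566.77 → 567.
Reduction: 632 − 567 = 65.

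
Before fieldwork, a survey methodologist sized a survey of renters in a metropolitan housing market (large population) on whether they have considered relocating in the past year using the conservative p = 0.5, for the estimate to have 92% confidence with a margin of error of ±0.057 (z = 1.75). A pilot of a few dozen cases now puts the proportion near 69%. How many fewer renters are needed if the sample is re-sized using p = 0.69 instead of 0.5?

Conservative (p = 0.5): n = 1.75² × 0.25 / 0.057² ≈ 235.65 → 236.
Using p = 0.69: p(1−p) = 0.2139, so n = 1.75² × 0.2139 / 0.057² ≈ 201.62 → 202.
Reduction: 236 − 202 = 34.

34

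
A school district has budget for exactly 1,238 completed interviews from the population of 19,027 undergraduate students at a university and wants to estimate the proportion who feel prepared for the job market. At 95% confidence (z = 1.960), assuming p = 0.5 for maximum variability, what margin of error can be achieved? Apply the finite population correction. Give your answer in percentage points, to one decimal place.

2.7

Finite-population factor: (N−n)/(N−1) = (19027−1238)/(19027−1) = 0.9350.
SE(p̂) = √[p(1−p)/n · (N−n)/(N−1)] = √[0.2500/1238 × 0.9350] = 0.01374.
E = z × SE = 1.960 × 0.01374 = 0.02693 ≈ 2.7 percentage points.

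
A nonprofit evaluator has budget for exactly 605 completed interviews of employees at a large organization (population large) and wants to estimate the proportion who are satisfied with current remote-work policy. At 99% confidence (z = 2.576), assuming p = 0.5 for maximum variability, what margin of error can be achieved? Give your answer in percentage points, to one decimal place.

SE(p̂) = √[p(1−p)/n] = √[0.2500/605] = 0.02033.
E = z × SE = 2.576 × 0.02033 = 0.05236, or 5.2 percentage points.

5.2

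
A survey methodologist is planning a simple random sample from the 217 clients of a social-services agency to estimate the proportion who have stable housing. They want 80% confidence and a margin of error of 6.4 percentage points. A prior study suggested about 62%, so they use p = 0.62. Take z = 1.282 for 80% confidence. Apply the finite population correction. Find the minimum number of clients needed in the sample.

67

Unadjusted: n₀ = 1.282² × 0.62 × 0.38 / 0.064² ≈ 94.53, so n₀ = 95.
Finite population correction with N = 217: n = n₀ / (1 + (n₀−1)/N) = 95 / (1 + 94/217) = 95 / 1.4332 ≈ 66.29.
Rounding up, n = 67.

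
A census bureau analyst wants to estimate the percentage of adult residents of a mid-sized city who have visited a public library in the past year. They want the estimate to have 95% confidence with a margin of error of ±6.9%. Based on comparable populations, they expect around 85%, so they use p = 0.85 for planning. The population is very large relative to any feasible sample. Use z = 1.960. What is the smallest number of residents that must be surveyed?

103

With p = 0.85, p(1−p) = 0.1275.
n = z²·p(1−p)/E² = 1.960² × 0.1275 / 0.069² = 3.8416 × 0.1275 / 0.004761 ≈ 102.88.
Rounding up gives n = 103.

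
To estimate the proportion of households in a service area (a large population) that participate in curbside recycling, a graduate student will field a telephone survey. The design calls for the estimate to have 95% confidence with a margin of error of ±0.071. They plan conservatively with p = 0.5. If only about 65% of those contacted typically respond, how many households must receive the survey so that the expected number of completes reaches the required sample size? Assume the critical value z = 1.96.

294

Completed interviews needed: n₀ = 1.96² × 0.2500 / 0.071² ≈ 190.52 → 191.
At a 65% response rate, contacts needed = 191 / 0.65 ≈ 293.85 → 294.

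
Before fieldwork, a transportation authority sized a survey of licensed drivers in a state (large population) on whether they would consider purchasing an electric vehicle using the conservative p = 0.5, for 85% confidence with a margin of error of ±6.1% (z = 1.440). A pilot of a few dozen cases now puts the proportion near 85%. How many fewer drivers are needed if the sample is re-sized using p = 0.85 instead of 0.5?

Conservative (p = 0.5): n = 1.440² × 0.25 / 0.061² ≈ 139.32 → 140.
Using p = 0.85: p(1−p) = 0.1275, so n = 1.440² × 0.1275 / 0.061² ≈ 71.05 → 72.
Reduction: 140 − 72 = 68.

68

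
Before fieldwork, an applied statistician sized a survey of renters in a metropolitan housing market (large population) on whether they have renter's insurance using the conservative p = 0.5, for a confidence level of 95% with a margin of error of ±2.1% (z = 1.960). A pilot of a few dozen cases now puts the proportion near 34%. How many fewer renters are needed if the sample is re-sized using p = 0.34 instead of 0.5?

Conservative (p = 0.5): n = 1.960² × 0.25 / 0.021² ≈ 2177.78 → 2178.
Using p = 0.34: p(1−p) = 0.2244, so n = 1.960² × 0.2244 / 0.021² ≈ 1954.77 → 1955.
Reduction: 2178 − 1955 = 223.

223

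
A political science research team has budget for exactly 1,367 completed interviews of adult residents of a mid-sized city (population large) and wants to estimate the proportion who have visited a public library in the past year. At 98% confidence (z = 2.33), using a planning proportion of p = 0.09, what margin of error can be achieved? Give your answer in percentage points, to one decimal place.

1.8

SE(p̂) = √[p(1−p)/n] = √[0.0819/1367] = 0.00774.
E = z × SE = 2.33 × 0.00774 = 0.01803, or 1.8 percentage points.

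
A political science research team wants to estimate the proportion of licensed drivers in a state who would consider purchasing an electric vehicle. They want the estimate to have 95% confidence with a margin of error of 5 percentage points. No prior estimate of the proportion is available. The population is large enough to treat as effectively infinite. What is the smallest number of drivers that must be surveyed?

385

For 95% confidence, z = 1.960.
With no prior estimate, use p = 0.5, giving p(1−p) = 0.25.
n = z²·p(1−p)/E² = 1.960² × 0.2500 / 0.050² = 3.8416 × 0.2500 / 0.002500 ≈ 384.16.
Rounding up gives n = 385.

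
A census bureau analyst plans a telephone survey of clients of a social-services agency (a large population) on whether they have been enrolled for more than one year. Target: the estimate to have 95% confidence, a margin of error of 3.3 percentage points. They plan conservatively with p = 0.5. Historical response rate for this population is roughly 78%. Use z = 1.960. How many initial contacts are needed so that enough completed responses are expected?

Completed interviews needed: n₀ = 1.960² × 0.2500 / 0.033² ≈ 881.91 → 882.
At a 78% response rate, contacts needed = 882 / 0.78 ≈ 1130.77 → 1131.

1131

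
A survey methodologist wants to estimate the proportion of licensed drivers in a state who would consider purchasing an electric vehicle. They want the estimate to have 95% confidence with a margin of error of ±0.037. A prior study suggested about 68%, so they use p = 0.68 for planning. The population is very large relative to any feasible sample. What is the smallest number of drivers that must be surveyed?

For 95% confidence, z = 1.960.
With p = 0.68, p(1−p) = 0.2176.
n = z²·p(1−p)/E² = 1.960² × 0.2176 / 0.037² = 3.8416 × 0.2176 / 0.001369 ≈ 610.62.
Rounding up gives n = 611.

611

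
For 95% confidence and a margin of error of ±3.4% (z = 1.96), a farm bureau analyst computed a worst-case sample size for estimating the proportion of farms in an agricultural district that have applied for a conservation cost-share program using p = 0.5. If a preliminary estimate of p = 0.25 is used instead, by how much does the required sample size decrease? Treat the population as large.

Conservative (p = 0.5): n = 1.96² × 0.25 / 0.034² ≈ 830.80 → 831.
Using p = 0.25: p(1−p) = 0.1875, so n = 1.96² × 0.1875 / 0.034² ≈ 623.10 → 624.
Reduction: 831 − 624 = 207.

207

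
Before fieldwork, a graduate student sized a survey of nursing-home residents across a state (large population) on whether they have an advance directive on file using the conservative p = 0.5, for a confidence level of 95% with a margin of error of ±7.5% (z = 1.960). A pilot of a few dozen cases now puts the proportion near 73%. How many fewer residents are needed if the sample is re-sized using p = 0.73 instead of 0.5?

36

Conservative (p = 0.5): n = 1.960² × 0.25 / 0.075² ≈ 170.74 → 171.
Using p = 0.73: p(1−p) = 0.1971, so n = 1.960² × 0.1971 / 0.075² ≈ 134.61 → 135.
Reduction: 171 − 135 = 36.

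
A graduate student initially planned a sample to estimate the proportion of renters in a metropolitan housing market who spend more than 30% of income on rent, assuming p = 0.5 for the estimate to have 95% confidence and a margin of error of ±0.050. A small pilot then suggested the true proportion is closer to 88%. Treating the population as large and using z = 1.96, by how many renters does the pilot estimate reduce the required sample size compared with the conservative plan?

222

Conservative (p = 0.5): n = 1.96² × 0.25 / 0.050² ≈ 384.16 → 385.
Using p = 0.88: p(1−p) = 0.1056, so n = 1.96² × 0.1056 / 0.050² ≈ 162.27 → 163.
Reduction: 385 − 163 = 222.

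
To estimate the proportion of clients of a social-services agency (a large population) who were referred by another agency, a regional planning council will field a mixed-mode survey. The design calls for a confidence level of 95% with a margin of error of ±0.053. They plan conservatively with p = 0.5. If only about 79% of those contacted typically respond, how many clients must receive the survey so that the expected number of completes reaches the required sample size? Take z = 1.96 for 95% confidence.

433

Completed interviews needed: n₀ = 1.96² × 0.2500 / 0.053² ≈ 341.90 → 342.
At a 79% response rate, contacts needed = 342 / 0.79 ≈ 432.91 → 433.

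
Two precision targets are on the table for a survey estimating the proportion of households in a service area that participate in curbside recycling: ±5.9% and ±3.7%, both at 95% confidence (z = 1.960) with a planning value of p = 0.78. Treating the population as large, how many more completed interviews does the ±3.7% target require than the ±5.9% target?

At ±5.9%: n = 1.960² × 0.1716 / 0.059² ≈ 189.38 → 190.
At ±3.7%: n = 1.960² × 0.1716 / 0.037² ≈ 481.53 → 482.
Additional respondents: 482 − 190 = 292.

292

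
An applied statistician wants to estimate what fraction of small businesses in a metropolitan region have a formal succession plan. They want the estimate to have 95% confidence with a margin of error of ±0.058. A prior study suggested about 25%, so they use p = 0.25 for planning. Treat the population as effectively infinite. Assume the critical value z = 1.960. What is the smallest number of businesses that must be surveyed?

With p = 0.25, p(1−p) = 0.1875.
n = z²·p(1−p)/E² = 1.960² × 0.1875 / 0.058² = 3.8416 × 0.1875 / 0.003364 ≈ 214.12.
Rounding up gives n = 215.

215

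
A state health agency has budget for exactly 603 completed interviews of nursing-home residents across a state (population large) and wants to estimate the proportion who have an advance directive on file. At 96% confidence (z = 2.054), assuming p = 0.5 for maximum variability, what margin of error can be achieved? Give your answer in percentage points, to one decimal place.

4.2

SE(p̂) = √[p(1−p)/n] = √[0.2500/603] = 0.02036.
E = z × SE = 2.054 × 0.02036 = 0.04182, or 4.2 percentage points.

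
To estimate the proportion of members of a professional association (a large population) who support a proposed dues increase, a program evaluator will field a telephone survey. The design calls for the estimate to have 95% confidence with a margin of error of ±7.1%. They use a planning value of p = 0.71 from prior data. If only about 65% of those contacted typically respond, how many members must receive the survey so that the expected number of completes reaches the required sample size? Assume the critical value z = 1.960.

242

Completed interviews needed: n₀ = 1.960² × 0.2059 / 0.071² ≈ 156.91 → 157.
At a 65% response rate, contacts needed = 157 / 0.65 ≈ 241.54 → 242.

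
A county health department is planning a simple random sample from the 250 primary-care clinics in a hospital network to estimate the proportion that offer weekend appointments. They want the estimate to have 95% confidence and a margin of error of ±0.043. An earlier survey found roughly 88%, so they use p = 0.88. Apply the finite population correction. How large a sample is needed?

118

For 95% confidence, z = 1.96.
Unadjusted: n₀ = 1.96² × 0.88 × 0.12 / 0.043² ≈ 219.40, so n₀ = 220.
Finite population correction with N = 250: n = n₀ / (1 + (n₀−1)/N) = 220 / (1 + 219/250) = 220 / 1.8760 ≈ 117.27.
Rounding up, n = 118.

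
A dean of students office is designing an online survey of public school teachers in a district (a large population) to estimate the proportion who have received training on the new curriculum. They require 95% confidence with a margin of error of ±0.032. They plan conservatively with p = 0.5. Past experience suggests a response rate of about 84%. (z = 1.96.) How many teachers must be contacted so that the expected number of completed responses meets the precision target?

1117

Completed interviews needed: n₀ = 1.96² × 0.2500 / 0.032² ≈ 937.89 → 938.
At an 84% response rate, contacts needed = 938 / 0.84 ≈ 1116.67 → 1117.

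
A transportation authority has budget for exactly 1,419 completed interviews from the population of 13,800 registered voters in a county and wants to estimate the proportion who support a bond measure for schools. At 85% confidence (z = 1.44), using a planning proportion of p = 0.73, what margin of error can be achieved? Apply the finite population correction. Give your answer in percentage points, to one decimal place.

1.6

Finite-population factor: (N−n)/(N−1) = (13800−1419)/(13800−1) = 0.8972.
SE(p̂) = √[p(1−p)/n · (N−n)/(N−1)] = √[0.1971/1419 × 0.8972] = 0.01116.
E = z × SE = 1.44 × 0.01116 = 0.01608 ≈ 1.6 percentage points.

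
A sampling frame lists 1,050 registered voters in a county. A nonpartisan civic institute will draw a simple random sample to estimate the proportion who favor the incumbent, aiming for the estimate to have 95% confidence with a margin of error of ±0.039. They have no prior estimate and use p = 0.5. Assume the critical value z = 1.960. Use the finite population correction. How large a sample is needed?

Unadjusted: n₀ = 1.960² × 0.50 × 0.50 / 0.039² ≈ 631.43, so n₀ = 632.
Finite population correction with N = 1,050: n = n₀ / (1 + (n₀−1)/N) = 632 / (1 + 631/1050) = 632 / 1.6010 ≈ 394.77.
Rounding up, n = 395.

395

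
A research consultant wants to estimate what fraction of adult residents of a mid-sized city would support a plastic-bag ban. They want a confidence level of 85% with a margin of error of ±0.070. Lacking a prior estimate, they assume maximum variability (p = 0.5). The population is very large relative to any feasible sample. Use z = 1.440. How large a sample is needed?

With p = 0.5, p(1−p) = 0.25.
n = z²·p(1−p)/E² = 1.440² × 0.2500 / 0.070² = 2.0736 × 0.2500 / 0.004900 ≈ 105.80.
Rounding up gives n = 106.

106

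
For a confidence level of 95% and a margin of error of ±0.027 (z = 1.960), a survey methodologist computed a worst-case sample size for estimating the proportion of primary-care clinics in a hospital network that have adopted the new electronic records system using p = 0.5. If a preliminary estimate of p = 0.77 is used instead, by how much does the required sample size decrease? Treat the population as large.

Conservative (p = 0.5): n = 1.960² × 0.25 / 0.027² ≈ 1317.42 → 1318.
Using p = 0.77: p(1−p) = 0.1771, so n = 1.960² × 0.1771 / 0.027² ≈ 933.26 → 934.
Reduction: 1318 − 934 = 384.

384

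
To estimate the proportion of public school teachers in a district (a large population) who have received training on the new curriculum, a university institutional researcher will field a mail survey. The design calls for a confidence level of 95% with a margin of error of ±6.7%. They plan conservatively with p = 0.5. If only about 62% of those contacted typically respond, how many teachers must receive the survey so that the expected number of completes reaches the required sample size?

346

For 95% confidence, z = 1.96.
Completed interviews needed: n₀ = 1.96² × 0.2500 / 0.067² ≈ 213.95 → 214.
At a 62% response rate, contacts needed = 214 / 0.62 ≈ 345.16 → 346.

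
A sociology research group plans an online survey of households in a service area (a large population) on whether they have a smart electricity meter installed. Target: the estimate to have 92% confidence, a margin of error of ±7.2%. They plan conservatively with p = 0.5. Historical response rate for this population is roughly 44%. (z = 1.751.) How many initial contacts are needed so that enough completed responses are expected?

Completed interviews needed: n₀ = 1.751² × 0.2500 / 0.072² ≈ 147.86 → 148.
At a 44% response rate, contacts needed = 148 / 0.44 ≈ 336.36 → 337.

337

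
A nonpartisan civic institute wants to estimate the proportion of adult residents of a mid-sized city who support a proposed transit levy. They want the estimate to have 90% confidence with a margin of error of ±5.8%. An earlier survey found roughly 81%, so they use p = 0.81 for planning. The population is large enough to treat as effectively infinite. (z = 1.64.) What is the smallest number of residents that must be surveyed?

With p = 0.81, p(1−p) = 0.1539.
n = z²·p(1−p)/E² = 1.64² × 0.1539 / 0.058² = 2.6896 × 0.1539 / 0.003364 ≈ 123.05.
Rounding up gives n = 124.

124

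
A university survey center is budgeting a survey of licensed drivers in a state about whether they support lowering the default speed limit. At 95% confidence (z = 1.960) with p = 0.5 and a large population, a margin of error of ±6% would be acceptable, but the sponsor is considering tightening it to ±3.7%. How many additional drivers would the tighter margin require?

At ±6%: n = 1.960² × 0.2500 / 0.060² ≈ 266.78 → 267.
At ±3.7%: n = 1.960² × 0.2500 / 0.037² ≈ 701.53 → 702.
Additional respondents: 702 − 267 = 435.

435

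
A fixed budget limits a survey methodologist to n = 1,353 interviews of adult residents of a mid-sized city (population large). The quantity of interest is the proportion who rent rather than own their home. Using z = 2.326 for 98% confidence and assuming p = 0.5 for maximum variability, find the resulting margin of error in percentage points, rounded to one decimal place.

3.2

SE(p̂) = √[p(1−p)/n] = √[0.2500/1353] = 0.01359.
E = z × SE = 2.326 × 0.01359 = 0.03162, or 3.2 percentage points.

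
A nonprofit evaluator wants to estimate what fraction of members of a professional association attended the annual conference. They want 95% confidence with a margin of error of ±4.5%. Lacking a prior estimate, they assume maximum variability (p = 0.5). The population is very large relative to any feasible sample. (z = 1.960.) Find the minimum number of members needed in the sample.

475

With p = 0.5, p(1−p) = 0.25.
n = z²·p(1−p)/E² = 1.960² × 0.2500 / 0.045² = 3.8416 × 0.2500 / 0.002025 ≈ 474.27.
Rounding up gives n = 475.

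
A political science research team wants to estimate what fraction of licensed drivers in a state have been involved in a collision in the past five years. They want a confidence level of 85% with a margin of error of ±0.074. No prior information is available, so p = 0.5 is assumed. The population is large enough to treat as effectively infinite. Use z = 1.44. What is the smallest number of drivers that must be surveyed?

With p = 0.5, p(1−p) = 0.25.
n = z²·p(1−p)/E² = 1.44² × 0.2500 / 0.074² = 2.0736 × 0.2500 / 0.005476 ≈ 94.67.
Rounding up gives n = 95.

95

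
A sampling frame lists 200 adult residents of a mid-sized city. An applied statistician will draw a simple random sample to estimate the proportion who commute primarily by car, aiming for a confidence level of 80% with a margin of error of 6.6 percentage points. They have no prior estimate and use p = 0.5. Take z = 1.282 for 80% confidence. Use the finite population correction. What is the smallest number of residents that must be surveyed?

65

Unadjusted: n₀ = 1.282² × 0.50 × 0.50 / 0.066² ≈ 94.33, so n₀ = 95.
Finite population correction with N = 200: n = n₀ / (1 + (n₀−1)/N) = 95 / (1 + 94/200) = 95 / 1.4700 ≈ 64.63.
Rounding up, n = 65.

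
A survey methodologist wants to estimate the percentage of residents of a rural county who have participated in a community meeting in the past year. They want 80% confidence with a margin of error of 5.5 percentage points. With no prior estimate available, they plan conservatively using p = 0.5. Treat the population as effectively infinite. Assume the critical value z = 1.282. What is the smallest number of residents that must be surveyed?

136

With p = 0.5, p(1−p) = 0.25.
n = z²·p(1−p)/E² = 1.282² × 0.2500 / 0.055² = 1.6435 × 0.2500 / 0.003025 ≈ 135.83.
Rounding up gives n = 136.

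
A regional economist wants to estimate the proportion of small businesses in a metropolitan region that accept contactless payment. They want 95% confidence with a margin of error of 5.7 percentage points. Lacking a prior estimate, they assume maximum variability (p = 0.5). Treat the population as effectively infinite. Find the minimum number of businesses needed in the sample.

296

For 95% confidence, z = 1.960.
With p = 0.5, p(1−p) = 0.25.
n = z²·p(1−p)/E² = 1.960² × 0.2500 / 0.057² = 3.8416 × 0.2500 / 0.003249 ≈ 295.60.
Rounding up gives n = 296.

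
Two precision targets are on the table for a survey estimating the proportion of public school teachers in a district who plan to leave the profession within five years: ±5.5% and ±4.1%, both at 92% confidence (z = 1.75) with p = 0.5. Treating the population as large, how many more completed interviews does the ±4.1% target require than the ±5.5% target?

202

At ±5.5%: n = 1.75² × 0.2500 / 0.055² ≈ 253.10 → 254.
At ±4.1%: n = 1.75² × 0.2500 / 0.041² ≈ 455.46 → 456.
Additional respondents: 456 − 254 = 202.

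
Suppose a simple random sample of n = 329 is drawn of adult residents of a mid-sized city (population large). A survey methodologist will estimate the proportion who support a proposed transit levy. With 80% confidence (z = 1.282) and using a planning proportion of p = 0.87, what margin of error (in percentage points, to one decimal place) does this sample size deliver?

SE(p̂) = √[p(1−p)/n] = √[0.1131/329] = 0.01854.
E = z × SE = 1.282 × 0.01854 = 0.02377, or 2.4 percentage points.

2.4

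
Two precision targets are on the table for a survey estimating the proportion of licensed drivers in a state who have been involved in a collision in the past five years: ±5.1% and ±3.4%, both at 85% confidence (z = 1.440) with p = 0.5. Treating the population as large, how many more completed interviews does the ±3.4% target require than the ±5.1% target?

At ±5.1%: n = 1.440² × 0.2500 / 0.051² ≈ 199.31 → 200.
At ±3.4%: n = 1.440² × 0.2500 / 0.034² ≈ 448.44 → 449.
Additional respondents: 449 − 200 = 249.

249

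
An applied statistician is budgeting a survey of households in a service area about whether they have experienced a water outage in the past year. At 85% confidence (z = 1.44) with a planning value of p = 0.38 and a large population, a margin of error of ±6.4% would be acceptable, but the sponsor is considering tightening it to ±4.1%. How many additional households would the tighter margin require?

171

At ±6.4%: n = 1.44² × 0.2356 / 0.064² ≈ 119.27 → 120.
At ±4.1%: n = 1.44² × 0.2356 / 0.041² ≈ 290.62 → 291.
Additional respondents: 291 − 120 = 171.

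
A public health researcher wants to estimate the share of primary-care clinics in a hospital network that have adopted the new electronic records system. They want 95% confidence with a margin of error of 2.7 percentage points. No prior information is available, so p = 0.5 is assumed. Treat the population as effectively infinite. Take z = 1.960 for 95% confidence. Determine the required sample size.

1318

With p = 0.5, p(1−p) = 0.25.
n = z²·p(1−p)/E² = 1.960² × 0.2500 / 0.027² = 3.8416 × 0.2500 / 0.000729 ≈ 1317.42.
Rounding up gives n = 1318.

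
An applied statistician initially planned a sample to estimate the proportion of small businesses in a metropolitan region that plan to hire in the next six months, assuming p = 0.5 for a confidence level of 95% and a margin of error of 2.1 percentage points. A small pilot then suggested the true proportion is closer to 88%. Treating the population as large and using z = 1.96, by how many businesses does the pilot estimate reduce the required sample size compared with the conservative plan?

Conservative (p = 0.5): n = 1.96² × 0.25 / 0.021² ≈ 2177.78 → 2178.
Using p = 0.88: p(1−p) = 0.1056, so n = 1.96² × 0.1056 / 0.021² ≈ 919.89 → 920.
Reduction: 2178 − 920 = 1258.

1258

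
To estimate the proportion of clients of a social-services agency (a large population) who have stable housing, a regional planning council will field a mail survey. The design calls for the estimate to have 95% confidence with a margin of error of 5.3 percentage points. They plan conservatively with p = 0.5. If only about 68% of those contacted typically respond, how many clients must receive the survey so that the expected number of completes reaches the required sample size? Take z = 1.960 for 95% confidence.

Completed interviews needed: n₀ = 1.960² × 0.2500 / 0.053² ≈ 341.90 → 342.
At a 68% response rate, contacts needed = 342 / 0.68 ≈ 502.94 → 503.

503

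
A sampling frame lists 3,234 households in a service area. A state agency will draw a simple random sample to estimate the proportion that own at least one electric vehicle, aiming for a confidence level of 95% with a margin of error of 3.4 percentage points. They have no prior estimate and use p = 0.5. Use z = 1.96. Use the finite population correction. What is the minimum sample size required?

Unadjusted: n₀ = 1.96² × 0.50 × 0.50 / 0.034² ≈ 830.80, so n₀ = 831.
Finite population correction with N = 3,234: n = n₀ / (1 + (n₀−1)/N) = 831 / (1 + 830/3234) = 831 / 1.2566 ≈ 661.28.
Rounding up, n = 662.

662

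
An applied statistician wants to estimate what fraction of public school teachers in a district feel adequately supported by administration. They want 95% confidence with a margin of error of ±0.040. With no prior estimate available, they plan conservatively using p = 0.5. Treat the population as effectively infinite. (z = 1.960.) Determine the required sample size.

601

With p = 0.5, p(1−p) = 0.25.
n = z²·p(1−p)/E² = 1.960² × 0.2500 / 0.040² = 3.8416 × 0.2500 / 0.001600 ≈ 600.25.
Rounding up gives n = 601.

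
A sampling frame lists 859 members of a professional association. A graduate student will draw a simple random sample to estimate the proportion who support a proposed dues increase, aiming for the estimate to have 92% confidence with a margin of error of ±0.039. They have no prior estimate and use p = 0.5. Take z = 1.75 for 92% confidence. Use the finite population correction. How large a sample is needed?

Unadjusted: n₀ = 1.75² × 0.50 × 0.50 / 0.039² ≈ 503.37, so n₀ = 504.
Finite population correction with N = 859: n = n₀ / (1 + (n₀−1)/N) = 504 / (1 + 503/859) = 504 / 1.5856 ≈ 317.87.
Rounding up, n = 318.

318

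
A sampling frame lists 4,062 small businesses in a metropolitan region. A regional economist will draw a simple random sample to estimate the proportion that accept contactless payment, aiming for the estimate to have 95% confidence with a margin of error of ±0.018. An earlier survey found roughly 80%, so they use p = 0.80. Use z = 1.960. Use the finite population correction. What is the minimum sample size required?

1294

Unadjusted: n₀ = 1.960² × 0.80 × 0.20 / 0.018² ≈ 1897.09, so n₀ = 1898.
Finite population correction with N = 4,062: n = n₀ / (1 + (n₀−1)/N) = 1898 / (1 + 1897/4062) = 1898 / 1.4670 ≈ 1293.79.
Rounding up, n = 1294.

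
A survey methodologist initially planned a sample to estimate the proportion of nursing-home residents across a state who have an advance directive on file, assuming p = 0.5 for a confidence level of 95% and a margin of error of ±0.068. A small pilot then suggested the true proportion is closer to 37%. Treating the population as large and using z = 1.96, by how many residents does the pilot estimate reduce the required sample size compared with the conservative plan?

14

Conservative (p = 0.5): n = 1.96² × 0.25 / 0.068² ≈ 207.70 → 208.
Using p = 0.37: p(1−p) = 0.2331, so n = 1.96² × 0.2331 / 0.068² ≈ 193.66 → 194.
Reduction: 208 − 194 = 14.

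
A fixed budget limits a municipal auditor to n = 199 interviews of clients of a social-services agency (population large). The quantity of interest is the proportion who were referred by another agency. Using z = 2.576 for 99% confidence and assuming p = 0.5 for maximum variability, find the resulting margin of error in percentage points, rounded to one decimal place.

9.1

SE(p̂) = √[p(1−p)/n] = √[0.2500/199] = 0.03544.
E = z × SE = 2.576 × 0.03544 = 0.09130, or 9.1 percentage points.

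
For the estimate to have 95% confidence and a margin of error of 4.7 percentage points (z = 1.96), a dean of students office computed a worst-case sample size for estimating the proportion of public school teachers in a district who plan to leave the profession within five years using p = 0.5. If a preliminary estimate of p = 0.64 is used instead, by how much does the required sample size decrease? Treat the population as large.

Conservative (p = 0.5): n = 1.96² × 0.25 / 0.047² ≈ 434.77 → 435.
Using p = 0.64: p(1−p) = 0.2304, so n = 1.96² × 0.2304 / 0.047² ≈ 400.68 → 401.
Reduction: 435 − 401 = 34.

34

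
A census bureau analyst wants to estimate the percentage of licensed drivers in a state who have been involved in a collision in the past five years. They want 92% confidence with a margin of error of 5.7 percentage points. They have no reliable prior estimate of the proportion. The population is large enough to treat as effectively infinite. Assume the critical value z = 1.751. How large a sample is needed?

With no prior estimate, use p = 0.5, giving p(1−p) = 0.25.
n = z²·p(1−p)/E² = 1.751² × 0.2500 / 0.057² = 3.0660 × 0.2500 / 0.003249 ≈ 235.92.
Rounding up gives n = 236.

236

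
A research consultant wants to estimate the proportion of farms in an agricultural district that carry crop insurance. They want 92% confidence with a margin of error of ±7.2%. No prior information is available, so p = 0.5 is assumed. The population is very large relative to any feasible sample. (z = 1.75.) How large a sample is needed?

148

With p = 0.5, p(1−p) = 0.25.
n = z²·p(1−p)/E² = 1.75² × 0.2500 / 0.072² = 3.0625 × 0.2500 / 0.005184 ≈ 147.69.
Rounding up gives n = 148.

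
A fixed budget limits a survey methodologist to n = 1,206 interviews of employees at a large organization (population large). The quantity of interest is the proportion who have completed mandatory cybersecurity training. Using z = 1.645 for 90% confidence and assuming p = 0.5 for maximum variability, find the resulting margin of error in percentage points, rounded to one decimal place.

SE(p̂) = √[p(1−p)/n] = √[0.2500/1206] = 0.01440.
E = z × SE = 1.645 × 0.01440 = 0.02368, or 2.4 percentage points.

2.4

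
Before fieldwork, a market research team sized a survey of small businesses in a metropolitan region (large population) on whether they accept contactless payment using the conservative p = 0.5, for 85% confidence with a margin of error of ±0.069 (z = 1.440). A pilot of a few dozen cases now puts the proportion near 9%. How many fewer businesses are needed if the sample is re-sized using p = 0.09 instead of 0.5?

Conservative (p = 0.5): n = 1.440² × 0.25 / 0.069² ≈ 108.88 → 109.
Using p = 0.09: p(1−p) = 0.0819, so n = 1.440² × 0.0819 / 0.069² ≈ 35.67 → 36.
Reduction: 109 − 36 = 73.

73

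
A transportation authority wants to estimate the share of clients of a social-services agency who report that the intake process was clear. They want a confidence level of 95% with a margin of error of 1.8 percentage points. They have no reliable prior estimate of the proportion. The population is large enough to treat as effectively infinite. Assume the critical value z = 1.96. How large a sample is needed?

With no prior estimate, use p = 0.5, giving p(1−p) = 0.25.
n = z²·p(1−p)/E² = 1.96² × 0.2500 / 0.018² = 3.8416 × 0.2500 / 0.000324 ≈ 2964.20.
Rounding up gives n = 2965.

2965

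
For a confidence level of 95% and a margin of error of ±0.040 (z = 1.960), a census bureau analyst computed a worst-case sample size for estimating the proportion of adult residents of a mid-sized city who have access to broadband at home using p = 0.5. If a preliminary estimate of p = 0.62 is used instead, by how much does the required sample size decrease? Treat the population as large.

35

Conservative (p = 0.5): n = 1.960² × 0.25 / 0.040² ≈ 600.25 → 601.
Using p = 0.62: p(1−p) = 0.2356, so n = 1.960² × 0.2356 / 0.040² ≈ 565.68 → 566.
Reduction: 601 − 566 = 35.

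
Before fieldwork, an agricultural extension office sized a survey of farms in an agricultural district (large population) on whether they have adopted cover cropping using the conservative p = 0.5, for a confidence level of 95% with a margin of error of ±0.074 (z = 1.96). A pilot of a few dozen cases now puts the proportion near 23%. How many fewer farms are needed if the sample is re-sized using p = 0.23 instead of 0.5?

Conservative (p = 0.5): n = 1.96² × 0.25 / 0.074² ≈ 175.38 → 176.
Using p = 0.23: p(1−p) = 0.1771, so n = 1.96² × 0.1771 / 0.074² ≈ 124.24 → 125.
Reduction: 176 − 125 = 51.

51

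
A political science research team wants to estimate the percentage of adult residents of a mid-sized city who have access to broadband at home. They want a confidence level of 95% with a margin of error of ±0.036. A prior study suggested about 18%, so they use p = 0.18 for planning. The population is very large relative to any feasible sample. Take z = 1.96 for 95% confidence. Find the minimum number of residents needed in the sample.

438

With p = 0.18, p(1−p) = 0.1476.
n = z²·p(1−p)/E² = 1.96² × 0.1476 / 0.036² = 3.8416 × 0.1476 / 0.001296 ≈ 437.52.
Rounding up gives n = 438.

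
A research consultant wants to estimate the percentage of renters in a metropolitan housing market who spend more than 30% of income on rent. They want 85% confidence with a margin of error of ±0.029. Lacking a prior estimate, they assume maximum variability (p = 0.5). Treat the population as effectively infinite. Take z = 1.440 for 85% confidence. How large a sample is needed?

With p = 0.5, p(1−p) = 0.25.
n = z²·p(1−p)/E² = 1.440² × 0.2500 / 0.029² = 2.0736 × 0.2500 / 0.000841 ≈ 616.41.
Rounding up gives n = 617.

617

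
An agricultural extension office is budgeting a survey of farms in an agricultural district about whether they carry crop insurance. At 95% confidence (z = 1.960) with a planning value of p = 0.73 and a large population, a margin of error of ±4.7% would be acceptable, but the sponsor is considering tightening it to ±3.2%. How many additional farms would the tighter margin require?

397

At ±4.7%: n = 1.960² × 0.1971 / 0.047² ≈ 342.77 → 343.
At ±3.2%: n = 1.960² × 0.1971 / 0.032² ≈ 739.43 → 740.
Additional respondents: 740 − 343 = 397.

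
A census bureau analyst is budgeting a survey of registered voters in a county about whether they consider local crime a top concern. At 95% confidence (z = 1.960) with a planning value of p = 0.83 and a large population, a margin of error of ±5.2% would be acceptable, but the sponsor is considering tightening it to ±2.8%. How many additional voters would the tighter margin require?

At ±5.2%: n = 1.960² × 0.1411 / 0.052² ≈ 200.46 → 201.
At ±2.8%: n = 1.960² × 0.1411 / 0.028² ≈ 691.39 → 692.
Additional respondents: 692 − 201 = 491.

491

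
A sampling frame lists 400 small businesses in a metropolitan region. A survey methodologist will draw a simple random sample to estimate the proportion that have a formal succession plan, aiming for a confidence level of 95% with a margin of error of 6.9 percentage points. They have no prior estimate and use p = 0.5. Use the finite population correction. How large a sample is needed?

For 95% confidence, z = 1.960.
Unadjusted: n₀ = 1.960² × 0.50 × 0.50 / 0.069² ≈ 201.72, so n₀ = 202.
Finite population correction with N = 400: n = n₀ / (1 + (n₀−1)/N) = 202 / (1 + 201/400) = 202 / 1.5025 ≈ 134.44.
Rounding up, n = 135.

135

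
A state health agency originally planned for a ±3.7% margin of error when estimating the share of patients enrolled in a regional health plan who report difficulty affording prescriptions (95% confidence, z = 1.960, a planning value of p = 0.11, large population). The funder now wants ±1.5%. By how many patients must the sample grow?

At ±3.7%: n = 1.960² × 0.0979 / 0.037² ≈ 274.72 → 275.
At ±1.5%: n = 1.960² × 0.0979 / 0.015² ≈ 1671.52 → 1672.
Additional respondents: 1672 − 275 = 1397.

1397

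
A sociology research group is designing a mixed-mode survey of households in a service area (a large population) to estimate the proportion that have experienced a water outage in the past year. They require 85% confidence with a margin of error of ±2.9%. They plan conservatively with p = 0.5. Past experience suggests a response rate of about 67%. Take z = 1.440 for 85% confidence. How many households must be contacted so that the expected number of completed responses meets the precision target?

921

Completed interviews needed: n₀ = 1.440² × 0.2500 / 0.029² ≈ 616.41 → 617.
At a 67% response rate, contacts needed = 617 / 0.67 ≈ 920.90 → 921.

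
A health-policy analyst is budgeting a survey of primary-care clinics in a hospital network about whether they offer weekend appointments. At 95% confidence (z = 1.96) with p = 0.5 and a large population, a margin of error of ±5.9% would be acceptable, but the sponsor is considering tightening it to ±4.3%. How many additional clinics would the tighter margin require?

At ±5.9%: n = 1.96² × 0.2500 / 0.059² ≈ 275.90 → 276.
At ±4.3%: n = 1.96² × 0.2500 / 0.043² ≈ 519.42 → 520.
Additional respondents: 520 − 276 = 244.

244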